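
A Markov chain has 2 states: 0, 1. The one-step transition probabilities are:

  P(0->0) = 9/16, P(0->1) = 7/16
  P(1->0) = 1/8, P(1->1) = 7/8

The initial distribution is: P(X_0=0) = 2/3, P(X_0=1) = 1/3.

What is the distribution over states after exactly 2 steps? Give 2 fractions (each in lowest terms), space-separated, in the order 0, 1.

Answer: 59/192 133/192

Derivation:
Propagating the distribution step by step (d_{t+1} = d_t * P):
d_0 = (0=2/3, 1=1/3)
  d_1[0] = 2/3*9/16 + 1/3*1/8 = 5/12
  d_1[1] = 2/3*7/16 + 1/3*7/8 = 7/12
d_1 = (0=5/12, 1=7/12)
  d_2[0] = 5/12*9/16 + 7/12*1/8 = 59/192
  d_2[1] = 5/12*7/16 + 7/12*7/8 = 133/192
d_2 = (0=59/192, 1=133/192)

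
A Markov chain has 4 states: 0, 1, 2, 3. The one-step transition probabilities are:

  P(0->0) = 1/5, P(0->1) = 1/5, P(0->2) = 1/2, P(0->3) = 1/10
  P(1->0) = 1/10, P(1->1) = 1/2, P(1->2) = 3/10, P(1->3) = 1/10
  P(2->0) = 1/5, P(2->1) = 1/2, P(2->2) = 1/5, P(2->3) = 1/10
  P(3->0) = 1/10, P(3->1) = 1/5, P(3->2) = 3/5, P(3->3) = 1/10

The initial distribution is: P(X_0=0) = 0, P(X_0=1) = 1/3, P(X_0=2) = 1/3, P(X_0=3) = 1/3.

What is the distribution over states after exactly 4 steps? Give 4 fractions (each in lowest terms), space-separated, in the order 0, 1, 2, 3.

Answer: 59/400 4259/10000 1633/5000 1/10

Derivation:
Propagating the distribution step by step (d_{t+1} = d_t * P):
d_0 = (0=0, 1=1/3, 2=1/3, 3=1/3)
  d_1[0] = 0*1/5 + 1/3*1/10 + 1/3*1/5 + 1/3*1/10 = 2/15
  d_1[1] = 0*1/5 + 1/3*1/2 + 1/3*1/2 + 1/3*1/5 = 2/5
  d_1[2] = 0*1/2 + 1/3*3/10 + 1/3*1/5 + 1/3*3/5 = 11/30
  d_1[3] = 0*1/10 + 1/3*1/10 + 1/3*1/10 + 1/3*1/10 = 1/10
d_1 = (0=2/15, 1=2/5, 2=11/30, 3=1/10)
  d_2[0] = 2/15*1/5 + 2/5*1/10 + 11/30*1/5 + 1/10*1/10 = 3/20
  d_2[1] = 2/15*1/5 + 2/5*1/2 + 11/30*1/2 + 1/10*1/5 = 43/100
  d_2[2] = 2/15*1/2 + 2/5*3/10 + 11/30*1/5 + 1/10*3/5 = 8/25
  d_2[3] = 2/15*1/10 + 2/5*1/10 + 11/30*1/10 + 1/10*1/10 = 1/10
d_2 = (0=3/20, 1=43/100, 2=8/25, 3=1/10)
  d_3[0] = 3/20*1/5 + 43/100*1/10 + 8/25*1/5 + 1/10*1/10 = 147/1000
  d_3[1] = 3/20*1/5 + 43/100*1/2 + 8/25*1/2 + 1/10*1/5 = 17/40
  d_3[2] = 3/20*1/2 + 43/100*3/10 + 8/25*1/5 + 1/10*3/5 = 41/125
  d_3[3] = 3/20*1/10 + 43/100*1/10 + 8/25*1/10 + 1/10*1/10 = 1/10
d_3 = (0=147/1000, 1=17/40, 2=41/125, 3=1/10)
  d_4[0] = 147/1000*1/5 + 17/40*1/10 + 41/125*1/5 + 1/10*1/10 = 59/400
  d_4[1] = 147/1000*1/5 + 17/40*1/2 + 41/125*1/2 + 1/10*1/5 = 4259/10000
  d_4[2] = 147/1000*1/2 + 17/40*3/10 + 41/125*1/5 + 1/10*3/5 = 1633/5000
  d_4[3] = 147/1000*1/10 + 17/40*1/10 + 41/125*1/10 + 1/10*1/10 = 1/10
d_4 = (0=59/400, 1=4259/10000, 2=1633/5000, 3=1/10)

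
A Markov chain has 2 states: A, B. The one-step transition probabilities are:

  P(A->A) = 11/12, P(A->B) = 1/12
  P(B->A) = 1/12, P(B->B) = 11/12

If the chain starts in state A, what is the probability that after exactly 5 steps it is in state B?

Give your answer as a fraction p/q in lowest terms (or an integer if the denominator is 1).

Computing P^5 by repeated multiplication:
P^1 =
  A: [11/12, 1/12]
  B: [1/12, 11/12]
P^2 =
  A: [61/72, 11/72]
  B: [11/72, 61/72]
P^3 =
  A: [341/432, 91/432]
  B: [91/432, 341/432]
P^4 =
  A: [1921/2592, 671/2592]
  B: [671/2592, 1921/2592]
P^5 =
  A: [10901/15552, 4651/15552]
  B: [4651/15552, 10901/15552]

(P^5)[A -> B] = 4651/15552

Answer: 4651/15552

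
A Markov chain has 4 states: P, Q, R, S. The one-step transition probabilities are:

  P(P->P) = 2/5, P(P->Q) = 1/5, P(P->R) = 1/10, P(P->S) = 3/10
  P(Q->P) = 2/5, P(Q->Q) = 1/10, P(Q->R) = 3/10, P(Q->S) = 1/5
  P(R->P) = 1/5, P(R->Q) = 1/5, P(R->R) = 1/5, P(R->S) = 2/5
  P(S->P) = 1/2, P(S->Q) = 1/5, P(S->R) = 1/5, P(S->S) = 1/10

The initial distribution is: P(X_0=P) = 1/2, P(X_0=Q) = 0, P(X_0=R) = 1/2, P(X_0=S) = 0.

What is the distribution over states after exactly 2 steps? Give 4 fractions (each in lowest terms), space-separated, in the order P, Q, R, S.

Propagating the distribution step by step (d_{t+1} = d_t * P):
d_0 = (P=1/2, Q=0, R=1/2, S=0)
  d_1[P] = 1/2*2/5 + 0*2/5 + 1/2*1/5 + 0*1/2 = 3/10
  d_1[Q] = 1/2*1/5 + 0*1/10 + 1/2*1/5 + 0*1/5 = 1/5
  d_1[R] = 1/2*1/10 + 0*3/10 + 1/2*1/5 + 0*1/5 = 3/20
  d_1[S] = 1/2*3/10 + 0*1/5 + 1/2*2/5 + 0*1/10 = 7/20
d_1 = (P=3/10, Q=1/5, R=3/20, S=7/20)
  d_2[P] = 3/10*2/5 + 1/5*2/5 + 3/20*1/5 + 7/20*1/2 = 81/200
  d_2[Q] = 3/10*1/5 + 1/5*1/10 + 3/20*1/5 + 7/20*1/5 = 9/50
  d_2[R] = 3/10*1/10 + 1/5*3/10 + 3/20*1/5 + 7/20*1/5 = 19/100
  d_2[S] = 3/10*3/10 + 1/5*1/5 + 3/20*2/5 + 7/20*1/10 = 9/40
d_2 = (P=81/200, Q=9/50, R=19/100, S=9/40)

Answer: 81/200 9/50 19/100 9/40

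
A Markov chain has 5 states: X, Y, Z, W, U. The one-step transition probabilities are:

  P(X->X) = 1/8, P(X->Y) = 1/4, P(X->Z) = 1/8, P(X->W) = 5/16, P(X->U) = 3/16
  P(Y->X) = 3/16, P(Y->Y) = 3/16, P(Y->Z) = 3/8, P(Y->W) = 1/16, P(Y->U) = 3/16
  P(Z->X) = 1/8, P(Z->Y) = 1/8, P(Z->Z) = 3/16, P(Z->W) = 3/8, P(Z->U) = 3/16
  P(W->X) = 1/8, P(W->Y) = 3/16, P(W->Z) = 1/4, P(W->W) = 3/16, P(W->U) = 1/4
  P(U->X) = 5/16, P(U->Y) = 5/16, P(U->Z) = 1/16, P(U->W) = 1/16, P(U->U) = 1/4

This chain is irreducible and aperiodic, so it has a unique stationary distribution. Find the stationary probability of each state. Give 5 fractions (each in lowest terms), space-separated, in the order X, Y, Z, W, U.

Answer: 12574/70553 15003/70553 14235/70553 13716/70553 15025/70553

Derivation:
The stationary distribution satisfies pi = pi * P, i.e.:
  pi_X = 1/8*pi_X + 3/16*pi_Y + 1/8*pi_Z + 1/8*pi_W + 5/16*pi_U
  pi_Y = 1/4*pi_X + 3/16*pi_Y + 1/8*pi_Z + 3/16*pi_W + 5/16*pi_U
  pi_Z = 1/8*pi_X + 3/8*pi_Y + 3/16*pi_Z + 1/4*pi_W + 1/16*pi_U
  pi_W = 5/16*pi_X + 1/16*pi_Y + 3/8*pi_Z + 3/16*pi_W + 1/16*pi_U
  pi_U = 3/16*pi_X + 3/16*pi_Y + 3/16*pi_Z + 1/4*pi_W + 1/4*pi_U
with normalization: pi_X + pi_Y + pi_Z + pi_W + pi_U = 1.

Using the first 4 balance equations plus normalization, the linear system A*pi = b is:
  [-7/8, 3/16, 1/8, 1/8, 5/16] . pi = 0
  [1/4, -13/16, 1/8, 3/16, 5/16] . pi = 0
  [1/8, 3/8, -13/16, 1/4, 1/16] . pi = 0
  [5/16, 1/16, 3/8, -13/16, 1/16] . pi = 0
  [1, 1, 1, 1, 1] . pi = 1

Solving yields:
  pi_X = 12574/70553
  pi_Y = 15003/70553
  pi_Z = 14235/70553
  pi_W = 13716/70553
  pi_U = 15025/70553

Verification (pi * P):
  12574/70553*1/8 + 15003/70553*3/16 + 14235/70553*1/8 + 13716/70553*1/8 + 15025/70553*5/16 = 12574/70553 = pi_X  (ok)
  12574/70553*1/4 + 15003/70553*3/16 + 14235/70553*1/8 + 13716/70553*3/16 + 15025/70553*5/16 = 15003/70553 = pi_Y  (ok)
  12574/70553*1/8 + 15003/70553*3/8 + 14235/70553*3/16 + 13716/70553*1/4 + 15025/70553*1/16 = 14235/70553 = pi_Z  (ok)
  12574/70553*5/16 + 15003/70553*1/16 + 14235/70553*3/8 + 13716/70553*3/16 + 15025/70553*1/16 = 13716/70553 = pi_W  (ok)
  12574/70553*3/16 + 15003/70553*3/16 + 14235/70553*3/16 + 13716/70553*1/4 + 15025/70553*1/4 = 15025/70553 = pi_U  (ok)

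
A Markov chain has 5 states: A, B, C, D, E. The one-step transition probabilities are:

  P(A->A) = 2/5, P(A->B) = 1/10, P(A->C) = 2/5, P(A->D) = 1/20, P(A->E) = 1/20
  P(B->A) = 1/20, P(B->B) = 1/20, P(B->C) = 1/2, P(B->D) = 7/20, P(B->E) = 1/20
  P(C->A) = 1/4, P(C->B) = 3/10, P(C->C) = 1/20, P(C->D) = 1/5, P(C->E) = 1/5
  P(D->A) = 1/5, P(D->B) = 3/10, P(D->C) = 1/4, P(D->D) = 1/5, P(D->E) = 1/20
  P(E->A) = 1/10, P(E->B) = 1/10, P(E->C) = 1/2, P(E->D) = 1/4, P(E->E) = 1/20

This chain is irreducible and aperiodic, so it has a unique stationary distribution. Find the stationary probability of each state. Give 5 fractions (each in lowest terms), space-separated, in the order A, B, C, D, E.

The stationary distribution satisfies pi = pi * P, i.e.:
  pi_A = 2/5*pi_A + 1/20*pi_B + 1/4*pi_C + 1/5*pi_D + 1/10*pi_E
  pi_B = 1/10*pi_A + 1/20*pi_B + 3/10*pi_C + 3/10*pi_D + 1/10*pi_E
  pi_C = 2/5*pi_A + 1/2*pi_B + 1/20*pi_C + 1/4*pi_D + 1/2*pi_E
  pi_D = 1/20*pi_A + 7/20*pi_B + 1/5*pi_C + 1/5*pi_D + 1/4*pi_E
  pi_E = 1/20*pi_A + 1/20*pi_B + 1/5*pi_C + 1/20*pi_D + 1/20*pi_E
with normalization: pi_A + pi_B + pi_C + pi_D + pi_E = 1.

Using the first 4 balance equations plus normalization, the linear system A*pi = b is:
  [-3/5, 1/20, 1/4, 1/5, 1/10] . pi = 0
  [1/10, -19/20, 3/10, 3/10, 1/10] . pi = 0
  [2/5, 1/2, -19/20, 1/4, 1/2] . pi = 0
  [1/20, 7/20, 1/5, -4/5, 1/4] . pi = 0
  [1, 1, 1, 1, 1] . pi = 1

Solving yields:
  pi_A = 39913/180502
  pi_B = 17106/90251
  pi_C = 26633/90251
  pi_D = 18048/90251
  pi_E = 17015/180502

Verification (pi * P):
  39913/180502*2/5 + 17106/90251*1/20 + 26633/90251*1/4 + 18048/90251*1/5 + 17015/180502*1/10 = 39913/180502 = pi_A  (ok)
  39913/180502*1/10 + 17106/90251*1/20 + 26633/90251*3/10 + 18048/90251*3/10 + 17015/180502*1/10 = 17106/90251 = pi_B  (ok)
  39913/180502*2/5 + 17106/90251*1/2 + 26633/90251*1/20 + 18048/90251*1/4 + 17015/180502*1/2 = 26633/90251 = pi_C  (ok)
  39913/180502*1/20 + 17106/90251*7/20 + 26633/90251*1/5 + 18048/90251*1/5 + 17015/180502*1/4 = 18048/90251 = pi_D  (ok)
  39913/180502*1/20 + 17106/90251*1/20 + 26633/90251*1/5 + 18048/90251*1/20 + 17015/180502*1/20 = 17015/180502 = pi_E  (ok)

Answer: 39913/180502 17106/90251 26633/90251 18048/90251 17015/180502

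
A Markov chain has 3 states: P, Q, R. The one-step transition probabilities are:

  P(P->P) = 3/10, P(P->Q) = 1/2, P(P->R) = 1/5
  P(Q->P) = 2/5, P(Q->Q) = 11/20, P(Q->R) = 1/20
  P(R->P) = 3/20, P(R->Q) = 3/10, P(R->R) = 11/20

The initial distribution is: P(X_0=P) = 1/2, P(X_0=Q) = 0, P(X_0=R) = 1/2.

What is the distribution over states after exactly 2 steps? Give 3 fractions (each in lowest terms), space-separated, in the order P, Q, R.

Propagating the distribution step by step (d_{t+1} = d_t * P):
d_0 = (P=1/2, Q=0, R=1/2)
  d_1[P] = 1/2*3/10 + 0*2/5 + 1/2*3/20 = 9/40
  d_1[Q] = 1/2*1/2 + 0*11/20 + 1/2*3/10 = 2/5
  d_1[R] = 1/2*1/5 + 0*1/20 + 1/2*11/20 = 3/8
d_1 = (P=9/40, Q=2/5, R=3/8)
  d_2[P] = 9/40*3/10 + 2/5*2/5 + 3/8*3/20 = 227/800
  d_2[Q] = 9/40*1/2 + 2/5*11/20 + 3/8*3/10 = 89/200
  d_2[R] = 9/40*1/5 + 2/5*1/20 + 3/8*11/20 = 217/800
d_2 = (P=227/800, Q=89/200, R=217/800)

Answer: 227/800 89/200 217/800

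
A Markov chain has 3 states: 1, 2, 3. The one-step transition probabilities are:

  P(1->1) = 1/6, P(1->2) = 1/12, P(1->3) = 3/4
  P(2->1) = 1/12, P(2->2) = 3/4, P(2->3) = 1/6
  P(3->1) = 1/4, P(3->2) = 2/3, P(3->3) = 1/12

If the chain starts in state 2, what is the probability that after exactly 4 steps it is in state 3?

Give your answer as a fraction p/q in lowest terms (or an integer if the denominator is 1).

Computing P^4 by repeated multiplication:
P^1 =
  1: [1/6, 1/12, 3/4]
  2: [1/12, 3/4, 1/6]
  3: [1/4, 2/3, 1/12]
P^2 =
  1: [2/9, 83/144, 29/144]
  2: [17/144, 49/72, 29/144]
  3: [17/144, 83/144, 11/36]
P^3 =
  1: [13/96, 337/576, 161/576]
  2: [73/576, 377/576, 7/32]
  3: [83/576, 31/48, 121/576]
P^4 =
  1: [61/432, 4399/6912, 1537/6912]
  2: [901/6912, 2237/3456, 1537/6912]
  3: [901/6912, 4399/6912, 403/1728]

(P^4)[2 -> 3] = 1537/6912

Answer: 1537/6912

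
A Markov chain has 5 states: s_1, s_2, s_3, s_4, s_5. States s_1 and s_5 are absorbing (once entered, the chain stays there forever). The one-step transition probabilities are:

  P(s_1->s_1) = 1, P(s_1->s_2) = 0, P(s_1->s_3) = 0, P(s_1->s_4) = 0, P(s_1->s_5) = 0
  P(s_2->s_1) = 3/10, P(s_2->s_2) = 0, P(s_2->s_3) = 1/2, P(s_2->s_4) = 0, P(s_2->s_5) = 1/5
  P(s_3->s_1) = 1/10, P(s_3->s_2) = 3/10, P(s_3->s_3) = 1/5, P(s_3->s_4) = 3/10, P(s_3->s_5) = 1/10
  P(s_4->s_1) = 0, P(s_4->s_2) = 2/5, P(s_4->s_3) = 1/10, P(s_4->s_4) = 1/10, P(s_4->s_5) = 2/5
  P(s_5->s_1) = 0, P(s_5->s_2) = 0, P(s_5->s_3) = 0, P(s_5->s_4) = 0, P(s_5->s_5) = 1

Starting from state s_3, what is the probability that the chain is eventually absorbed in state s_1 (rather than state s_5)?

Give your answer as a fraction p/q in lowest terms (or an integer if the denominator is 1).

Answer: 23/55

Derivation:
Let a_i = P(absorbed in s_1 | start in state i).
Boundary conditions: a_s_1 = 1, a_s_5 = 0.
For each transient state i, a_i = sum_j P(i->j) * a_j:
  a_s_2 = 3/10*a_s_1 + 0*a_s_2 + 1/2*a_s_3 + 0*a_s_4 + 1/5*a_s_5
  a_s_3 = 1/10*a_s_1 + 3/10*a_s_2 + 1/5*a_s_3 + 3/10*a_s_4 + 1/10*a_s_5
  a_s_4 = 0*a_s_1 + 2/5*a_s_2 + 1/10*a_s_3 + 1/10*a_s_4 + 2/5*a_s_5

Substituting a_s_1 = 1 and a_s_5 = 0, rearrange to (I - Q) a = r where r[i] = P(i -> s_1):
  [1, -1/2, 0] . (a_s_2, a_s_3, a_s_4) = 3/10
  [-3/10, 4/5, -3/10] . (a_s_2, a_s_3, a_s_4) = 1/10
  [-2/5, -1/10, 9/10] . (a_s_2, a_s_3, a_s_4) = 0

Solving yields:
  a_s_2 = 28/55
  a_s_3 = 23/55
  a_s_4 = 3/11

Starting state is s_3, so the absorption probability is a_s_3 = 23/55.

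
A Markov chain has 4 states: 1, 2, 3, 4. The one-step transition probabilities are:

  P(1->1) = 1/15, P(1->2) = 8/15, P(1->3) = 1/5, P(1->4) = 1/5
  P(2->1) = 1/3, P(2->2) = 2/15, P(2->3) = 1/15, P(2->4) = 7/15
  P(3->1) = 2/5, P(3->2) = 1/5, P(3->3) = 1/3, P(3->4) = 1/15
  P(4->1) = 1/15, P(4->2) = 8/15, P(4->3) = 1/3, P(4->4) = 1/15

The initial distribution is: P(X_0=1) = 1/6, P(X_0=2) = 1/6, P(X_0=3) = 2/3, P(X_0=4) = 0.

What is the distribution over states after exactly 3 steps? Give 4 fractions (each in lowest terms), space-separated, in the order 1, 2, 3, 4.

Answer: 2366/10125 3241/10125 2141/10125 2377/10125

Derivation:
Propagating the distribution step by step (d_{t+1} = d_t * P):
d_0 = (1=1/6, 2=1/6, 3=2/3, 4=0)
  d_1[1] = 1/6*1/15 + 1/6*1/3 + 2/3*2/5 + 0*1/15 = 1/3
  d_1[2] = 1/6*8/15 + 1/6*2/15 + 2/3*1/5 + 0*8/15 = 11/45
  d_1[3] = 1/6*1/5 + 1/6*1/15 + 2/3*1/3 + 0*1/3 = 4/15
  d_1[4] = 1/6*1/5 + 1/6*7/15 + 2/3*1/15 + 0*1/15 = 7/45
d_1 = (1=1/3, 2=11/45, 3=4/15, 4=7/45)
  d_2[1] = 1/3*1/15 + 11/45*1/3 + 4/15*2/5 + 7/45*1/15 = 149/675
  d_2[2] = 1/3*8/15 + 11/45*2/15 + 4/15*1/5 + 7/45*8/15 = 26/75
  d_2[3] = 1/3*1/5 + 11/45*1/15 + 4/15*1/3 + 7/45*1/3 = 151/675
  d_2[4] = 1/3*1/5 + 11/45*7/15 + 4/15*1/15 + 7/45*1/15 = 47/225
d_2 = (1=149/675, 2=26/75, 3=151/675, 4=47/225)
  d_3[1] = 149/675*1/15 + 26/75*1/3 + 151/675*2/5 + 47/225*1/15 = 2366/10125
  d_3[2] = 149/675*8/15 + 26/75*2/15 + 151/675*1/5 + 47/225*8/15 = 3241/10125
  d_3[3] = 149/675*1/5 + 26/75*1/15 + 151/675*1/3 + 47/225*1/3 = 2141/10125
  d_3[4] = 149/675*1/5 + 26/75*7/15 + 151/675*1/15 + 47/225*1/15 = 2377/10125
d_3 = (1=2366/10125, 2=3241/10125, 3=2141/10125, 4=2377/10125)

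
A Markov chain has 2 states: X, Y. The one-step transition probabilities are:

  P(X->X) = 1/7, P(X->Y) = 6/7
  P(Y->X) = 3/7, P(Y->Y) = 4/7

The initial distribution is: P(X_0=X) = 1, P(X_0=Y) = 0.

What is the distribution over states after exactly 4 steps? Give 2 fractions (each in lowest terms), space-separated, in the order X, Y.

Answer: 811/2401 1590/2401

Derivation:
Propagating the distribution step by step (d_{t+1} = d_t * P):
d_0 = (X=1, Y=0)
  d_1[X] = 1*1/7 + 0*3/7 = 1/7
  d_1[Y] = 1*6/7 + 0*4/7 = 6/7
d_1 = (X=1/7, Y=6/7)
  d_2[X] = 1/7*1/7 + 6/7*3/7 = 19/49
  d_2[Y] = 1/7*6/7 + 6/7*4/7 = 30/49
d_2 = (X=19/49, Y=30/49)
  d_3[X] = 19/49*1/7 + 30/49*3/7 = 109/343
  d_3[Y] = 19/49*6/7 + 30/49*4/7 = 234/343
d_3 = (X=109/343, Y=234/343)
  d_4[X] = 109/343*1/7 + 234/343*3/7 = 811/2401
  d_4[Y] = 109/343*6/7 + 234/343*4/7 = 1590/2401
d_4 = (X=811/2401, Y=1590/2401)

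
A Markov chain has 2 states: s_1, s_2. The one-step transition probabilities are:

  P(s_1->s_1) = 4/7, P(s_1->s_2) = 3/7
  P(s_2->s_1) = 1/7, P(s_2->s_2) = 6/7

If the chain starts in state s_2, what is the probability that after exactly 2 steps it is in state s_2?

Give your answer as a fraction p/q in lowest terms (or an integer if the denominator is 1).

Computing P^2 by repeated multiplication:
P^1 =
  s_1: [4/7, 3/7]
  s_2: [1/7, 6/7]
P^2 =
  s_1: [19/49, 30/49]
  s_2: [10/49, 39/49]

(P^2)[s_2 -> s_2] = 39/49

Answer: 39/49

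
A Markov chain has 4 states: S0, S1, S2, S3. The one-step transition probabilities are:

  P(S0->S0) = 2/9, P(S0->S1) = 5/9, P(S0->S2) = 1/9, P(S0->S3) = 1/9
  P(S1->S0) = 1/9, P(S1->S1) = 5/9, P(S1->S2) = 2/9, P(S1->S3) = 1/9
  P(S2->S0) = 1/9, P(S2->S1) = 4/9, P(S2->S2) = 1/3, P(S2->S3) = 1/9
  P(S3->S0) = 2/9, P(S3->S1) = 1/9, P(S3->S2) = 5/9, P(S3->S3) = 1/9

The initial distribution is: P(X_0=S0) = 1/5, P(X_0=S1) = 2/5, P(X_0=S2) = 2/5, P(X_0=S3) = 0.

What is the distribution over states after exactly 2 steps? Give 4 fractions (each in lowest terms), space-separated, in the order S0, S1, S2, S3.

Answer: 56/405 194/405 22/81 1/9

Derivation:
Propagating the distribution step by step (d_{t+1} = d_t * P):
d_0 = (S0=1/5, S1=2/5, S2=2/5, S3=0)
  d_1[S0] = 1/5*2/9 + 2/5*1/9 + 2/5*1/9 + 0*2/9 = 2/15
  d_1[S1] = 1/5*5/9 + 2/5*5/9 + 2/5*4/9 + 0*1/9 = 23/45
  d_1[S2] = 1/5*1/9 + 2/5*2/9 + 2/5*1/3 + 0*5/9 = 11/45
  d_1[S3] = 1/5*1/9 + 2/5*1/9 + 2/5*1/9 + 0*1/9 = 1/9
d_1 = (S0=2/15, S1=23/45, S2=11/45, S3=1/9)
  d_2[S0] = 2/15*2/9 + 23/45*1/9 + 11/45*1/9 + 1/9*2/9 = 56/405
  d_2[S1] = 2/15*5/9 + 23/45*5/9 + 11/45*4/9 + 1/9*1/9 = 194/405
  d_2[S2] = 2/15*1/9 + 23/45*2/9 + 11/45*1/3 + 1/9*5/9 = 22/81
  d_2[S3] = 2/15*1/9 + 23/45*1/9 + 11/45*1/9 + 1/9*1/9 = 1/9
d_2 = (S0=56/405, S1=194/405, S2=22/81, S3=1/9)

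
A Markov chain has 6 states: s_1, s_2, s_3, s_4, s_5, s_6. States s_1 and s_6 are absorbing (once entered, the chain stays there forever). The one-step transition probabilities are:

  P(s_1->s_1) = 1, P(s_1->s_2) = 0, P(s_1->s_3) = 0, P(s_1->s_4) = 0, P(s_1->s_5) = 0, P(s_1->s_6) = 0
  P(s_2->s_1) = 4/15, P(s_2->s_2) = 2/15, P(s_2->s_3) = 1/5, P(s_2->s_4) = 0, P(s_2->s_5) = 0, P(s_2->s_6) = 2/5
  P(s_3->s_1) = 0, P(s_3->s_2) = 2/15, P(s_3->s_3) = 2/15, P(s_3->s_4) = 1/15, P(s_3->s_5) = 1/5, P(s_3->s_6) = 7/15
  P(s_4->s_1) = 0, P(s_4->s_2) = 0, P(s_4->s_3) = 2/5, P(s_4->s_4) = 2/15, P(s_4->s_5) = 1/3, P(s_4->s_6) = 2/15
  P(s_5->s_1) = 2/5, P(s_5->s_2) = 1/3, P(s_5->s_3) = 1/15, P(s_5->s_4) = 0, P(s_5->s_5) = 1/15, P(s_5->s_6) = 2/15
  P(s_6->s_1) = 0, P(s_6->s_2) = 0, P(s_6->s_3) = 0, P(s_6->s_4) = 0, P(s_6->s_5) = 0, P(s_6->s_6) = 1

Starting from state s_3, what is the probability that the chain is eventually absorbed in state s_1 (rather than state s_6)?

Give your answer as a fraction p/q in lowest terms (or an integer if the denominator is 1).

Let a_i = P(absorbed in s_1 | start in state i).
Boundary conditions: a_s_1 = 1, a_s_6 = 0.
For each transient state i, a_i = sum_j P(i->j) * a_j:
  a_s_2 = 4/15*a_s_1 + 2/15*a_s_2 + 1/5*a_s_3 + 0*a_s_4 + 0*a_s_5 + 2/5*a_s_6
  a_s_3 = 0*a_s_1 + 2/15*a_s_2 + 2/15*a_s_3 + 1/15*a_s_4 + 1/5*a_s_5 + 7/15*a_s_6
  a_s_4 = 0*a_s_1 + 0*a_s_2 + 2/5*a_s_3 + 2/15*a_s_4 + 1/3*a_s_5 + 2/15*a_s_6
  a_s_5 = 2/5*a_s_1 + 1/3*a_s_2 + 1/15*a_s_3 + 0*a_s_4 + 1/15*a_s_5 + 2/15*a_s_6

Substituting a_s_1 = 1 and a_s_6 = 0, rearrange to (I - Q) a = r where r[i] = P(i -> s_1):
  [13/15, -1/5, 0, 0] . (a_s_2, a_s_3, a_s_4, a_s_5) = 4/15
  [-2/15, 13/15, -1/15, -1/5] . (a_s_2, a_s_3, a_s_4, a_s_5) = 0
  [0, -2/5, 13/15, -1/3] . (a_s_2, a_s_3, a_s_4, a_s_5) = 0
  [-1/3, -1/15, 0, 14/15] . (a_s_2, a_s_3, a_s_4, a_s_5) = 2/5

Solving yields:
  a_s_2 = 232/651
  a_s_3 = 412/1953
  a_s_4 = 619/1953
  a_s_5 = 1115/1953

Starting state is s_3, so the absorption probability is a_s_3 = 412/1953.

Answer: 412/1953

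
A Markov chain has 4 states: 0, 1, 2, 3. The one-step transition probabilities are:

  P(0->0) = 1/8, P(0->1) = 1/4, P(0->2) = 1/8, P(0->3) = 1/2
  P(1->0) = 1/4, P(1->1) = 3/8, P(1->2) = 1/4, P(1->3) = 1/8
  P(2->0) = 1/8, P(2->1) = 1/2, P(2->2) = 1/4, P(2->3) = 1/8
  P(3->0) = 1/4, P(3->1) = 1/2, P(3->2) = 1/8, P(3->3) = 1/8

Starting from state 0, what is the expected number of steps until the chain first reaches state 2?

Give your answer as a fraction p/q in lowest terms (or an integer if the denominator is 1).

Answer: 664/113

Derivation:
Let h_i = expected steps to first reach 2 from state i.
Boundary: h_2 = 0.
First-step equations for the other states:
  h_0 = 1 + 1/8*h_0 + 1/4*h_1 + 1/8*h_2 + 1/2*h_3
  h_1 = 1 + 1/4*h_0 + 3/8*h_1 + 1/4*h_2 + 1/8*h_3
  h_3 = 1 + 1/4*h_0 + 1/2*h_1 + 1/8*h_2 + 1/8*h_3

Substituting h_2 = 0 and rearranging gives the linear system (I - Q) h = 1:
  [7/8, -1/4, -1/2] . (h_0, h_1, h_3) = 1
  [-1/4, 5/8, -1/8] . (h_0, h_1, h_3) = 1
  [-1/4, -1/2, 7/8] . (h_0, h_1, h_3) = 1

Solving yields:
  h_0 = 664/113
  h_1 = 576/113
  h_3 = 648/113

Starting state is 0, so the expected hitting time is h_0 = 664/113.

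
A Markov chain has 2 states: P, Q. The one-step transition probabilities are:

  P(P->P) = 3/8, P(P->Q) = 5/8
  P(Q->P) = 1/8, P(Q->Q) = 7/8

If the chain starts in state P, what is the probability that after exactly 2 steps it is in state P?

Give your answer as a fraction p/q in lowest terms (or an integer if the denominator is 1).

Computing P^2 by repeated multiplication:
P^1 =
  P: [3/8, 5/8]
  Q: [1/8, 7/8]
P^2 =
  P: [7/32, 25/32]
  Q: [5/32, 27/32]

(P^2)[P -> P] = 7/32

Answer: 7/32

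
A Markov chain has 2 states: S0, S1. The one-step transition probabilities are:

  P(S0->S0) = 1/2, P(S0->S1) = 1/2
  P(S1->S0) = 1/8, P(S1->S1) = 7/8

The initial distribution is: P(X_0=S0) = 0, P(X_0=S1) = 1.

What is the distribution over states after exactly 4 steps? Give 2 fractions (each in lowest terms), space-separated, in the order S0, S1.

Propagating the distribution step by step (d_{t+1} = d_t * P):
d_0 = (S0=0, S1=1)
  d_1[S0] = 0*1/2 + 1*1/8 = 1/8
  d_1[S1] = 0*1/2 + 1*7/8 = 7/8
d_1 = (S0=1/8, S1=7/8)
  d_2[S0] = 1/8*1/2 + 7/8*1/8 = 11/64
  d_2[S1] = 1/8*1/2 + 7/8*7/8 = 53/64
d_2 = (S0=11/64, S1=53/64)
  d_3[S0] = 11/64*1/2 + 53/64*1/8 = 97/512
  d_3[S1] = 11/64*1/2 + 53/64*7/8 = 415/512
d_3 = (S0=97/512, S1=415/512)
  d_4[S0] = 97/512*1/2 + 415/512*1/8 = 803/4096
  d_4[S1] = 97/512*1/2 + 415/512*7/8 = 3293/4096
d_4 = (S0=803/4096, S1=3293/4096)

Answer: 803/4096 3293/4096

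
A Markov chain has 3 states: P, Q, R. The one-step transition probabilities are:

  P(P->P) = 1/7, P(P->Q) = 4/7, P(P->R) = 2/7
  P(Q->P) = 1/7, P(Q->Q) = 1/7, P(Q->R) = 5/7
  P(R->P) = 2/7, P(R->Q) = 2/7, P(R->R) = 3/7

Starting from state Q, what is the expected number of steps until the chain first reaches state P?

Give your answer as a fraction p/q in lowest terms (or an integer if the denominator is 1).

Answer: 9/2

Derivation:
Let h_i = expected steps to first reach P from state i.
Boundary: h_P = 0.
First-step equations for the other states:
  h_Q = 1 + 1/7*h_P + 1/7*h_Q + 5/7*h_R
  h_R = 1 + 2/7*h_P + 2/7*h_Q + 3/7*h_R

Substituting h_P = 0 and rearranging gives the linear system (I - Q) h = 1:
  [6/7, -5/7] . (h_Q, h_R) = 1
  [-2/7, 4/7] . (h_Q, h_R) = 1

Solving yields:
  h_Q = 9/2
  h_R = 4

Starting state is Q, so the expected hitting time is h_Q = 9/2.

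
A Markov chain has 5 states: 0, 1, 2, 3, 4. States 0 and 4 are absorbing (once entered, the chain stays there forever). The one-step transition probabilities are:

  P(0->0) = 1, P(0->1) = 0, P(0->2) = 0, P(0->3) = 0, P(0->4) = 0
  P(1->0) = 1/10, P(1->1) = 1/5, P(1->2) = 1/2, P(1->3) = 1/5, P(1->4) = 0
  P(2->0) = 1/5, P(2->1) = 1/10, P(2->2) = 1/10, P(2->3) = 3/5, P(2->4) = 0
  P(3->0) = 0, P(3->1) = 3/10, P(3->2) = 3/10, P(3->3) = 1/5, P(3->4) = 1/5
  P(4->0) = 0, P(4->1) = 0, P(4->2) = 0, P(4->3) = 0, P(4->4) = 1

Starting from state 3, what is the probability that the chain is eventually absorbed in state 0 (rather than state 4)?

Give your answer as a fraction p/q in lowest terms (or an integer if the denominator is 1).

Let a_i = P(absorbed in 0 | start in state i).
Boundary conditions: a_0 = 1, a_4 = 0.
For each transient state i, a_i = sum_j P(i->j) * a_j:
  a_1 = 1/10*a_0 + 1/5*a_1 + 1/2*a_2 + 1/5*a_3 + 0*a_4
  a_2 = 1/5*a_0 + 1/10*a_1 + 1/10*a_2 + 3/5*a_3 + 0*a_4
  a_3 = 0*a_0 + 3/10*a_1 + 3/10*a_2 + 1/5*a_3 + 1/5*a_4

Substituting a_0 = 1 and a_4 = 0, rearrange to (I - Q) a = r where r[i] = P(i -> 0):
  [4/5, -1/2, -1/5] . (a_1, a_2, a_3) = 1/10
  [-1/10, 9/10, -3/5] . (a_1, a_2, a_3) = 1/5
  [-3/10, -3/10, 4/5] . (a_1, a_2, a_3) = 0

Solving yields:
  a_1 = 73/121
  a_2 = 71/121
  a_3 = 54/121

Starting state is 3, so the absorption probability is a_3 = 54/121.

Answer: 54/121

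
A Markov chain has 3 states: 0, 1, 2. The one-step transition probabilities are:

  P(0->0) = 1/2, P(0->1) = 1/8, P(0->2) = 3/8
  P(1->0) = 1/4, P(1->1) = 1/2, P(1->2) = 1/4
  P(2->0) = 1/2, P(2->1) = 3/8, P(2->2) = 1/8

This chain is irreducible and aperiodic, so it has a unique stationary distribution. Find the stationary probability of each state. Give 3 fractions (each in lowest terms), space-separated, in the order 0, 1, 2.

Answer: 11/26 4/13 7/26

Derivation:
The stationary distribution satisfies pi = pi * P, i.e.:
  pi_0 = 1/2*pi_0 + 1/4*pi_1 + 1/2*pi_2
  pi_1 = 1/8*pi_0 + 1/2*pi_1 + 3/8*pi_2
  pi_2 = 3/8*pi_0 + 1/4*pi_1 + 1/8*pi_2
with normalization: pi_0 + pi_1 + pi_2 = 1.

Using the first 2 balance equations plus normalization, the linear system A*pi = b is:
  [-1/2, 1/4, 1/2] . pi = 0
  [1/8, -1/2, 3/8] . pi = 0
  [1, 1, 1] . pi = 1

Solving yields:
  pi_0 = 11/26
  pi_1 = 4/13
  pi_2 = 7/26

Verification (pi * P):
  11/26*1/2 + 4/13*1/4 + 7/26*1/2 = 11/26 = pi_0  (ok)
  11/26*1/8 + 4/13*1/2 + 7/26*3/8 = 4/13 = pi_1  (ok)
  11/26*3/8 + 4/13*1/4 + 7/26*1/8 = 7/26 = pi_2  (ok)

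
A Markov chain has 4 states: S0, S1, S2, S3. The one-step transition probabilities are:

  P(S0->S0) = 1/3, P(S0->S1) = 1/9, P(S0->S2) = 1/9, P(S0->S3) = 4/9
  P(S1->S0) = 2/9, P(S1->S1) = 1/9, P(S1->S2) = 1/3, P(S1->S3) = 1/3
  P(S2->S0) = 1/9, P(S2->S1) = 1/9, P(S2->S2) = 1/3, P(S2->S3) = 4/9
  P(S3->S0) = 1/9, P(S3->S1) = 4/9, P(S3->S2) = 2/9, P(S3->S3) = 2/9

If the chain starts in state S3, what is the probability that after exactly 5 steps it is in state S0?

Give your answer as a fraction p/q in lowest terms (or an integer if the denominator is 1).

Answer: 383/2187

Derivation:
Computing P^5 by repeated multiplication:
P^1 =
  S0: [1/3, 1/9, 1/9, 4/9]
  S1: [2/9, 1/9, 1/3, 1/3]
  S2: [1/9, 1/9, 1/3, 4/9]
  S3: [1/9, 4/9, 2/9, 2/9]
P^2 =
  S0: [16/81, 7/27, 17/81, 1/3]
  S1: [14/81, 2/9, 20/81, 29/81]
  S2: [4/27, 7/27, 7/27, 1/3]
  S3: [5/27, 5/27, 23/81, 28/81]
P^3 =
  S0: [134/729, 2/9, 184/729, 83/243]
  S1: [127/729, 56/243, 62/243, 248/729]
  S2: [14/81, 2/9, 64/243, 83/243]
  S3: [14/81, 55/243, 185/729, 253/729]
P^4 =
  S0: [1159/6561, 164/729, 1670/6561, 752/2187]
  S1: [1151/6561, 491/2187, 1685/6561, 2252/6561]
  S2: [127/729, 164/729, 562/2187, 752/2187]
  S3: [382/2187, 496/2187, 1682/6561, 2245/6561]
P^5 =
  S0: [10355/59049, 1481/6561, 15109/59049, 6752/19683]
  S1: [10336/59049, 4439/19683, 1681/6561, 20267/59049]
  S2: [1147/6561, 1481/6561, 5047/19683, 6752/19683]
  S3: [383/2187, 4432/19683, 15146/59049, 20266/59049]

(P^5)[S3 -> S0] = 383/2187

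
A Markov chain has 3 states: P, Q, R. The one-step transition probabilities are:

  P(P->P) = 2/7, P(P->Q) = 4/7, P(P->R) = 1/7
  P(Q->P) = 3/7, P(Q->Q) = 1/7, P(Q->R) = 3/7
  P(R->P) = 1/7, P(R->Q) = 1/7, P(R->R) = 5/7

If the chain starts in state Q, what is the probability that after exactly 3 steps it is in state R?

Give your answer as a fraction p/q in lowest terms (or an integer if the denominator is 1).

Answer: 165/343

Derivation:
Computing P^3 by repeated multiplication:
P^1 =
  P: [2/7, 4/7, 1/7]
  Q: [3/7, 1/7, 3/7]
  R: [1/7, 1/7, 5/7]
P^2 =
  P: [17/49, 13/49, 19/49]
  Q: [12/49, 16/49, 3/7]
  R: [10/49, 10/49, 29/49]
P^3 =
  P: [92/343, 100/343, 151/343]
  Q: [93/343, 85/343, 165/343]
  R: [79/343, 79/343, 185/343]

(P^3)[Q -> R] = 165/343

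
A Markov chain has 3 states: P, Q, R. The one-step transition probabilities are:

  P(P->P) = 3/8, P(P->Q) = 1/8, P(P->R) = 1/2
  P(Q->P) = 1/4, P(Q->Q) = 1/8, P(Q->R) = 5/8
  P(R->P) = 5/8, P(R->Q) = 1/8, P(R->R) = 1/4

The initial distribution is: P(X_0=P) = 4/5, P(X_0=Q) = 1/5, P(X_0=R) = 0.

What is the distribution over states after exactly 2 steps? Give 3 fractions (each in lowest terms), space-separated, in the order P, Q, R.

Answer: 157/320 1/8 123/320

Derivation:
Propagating the distribution step by step (d_{t+1} = d_t * P):
d_0 = (P=4/5, Q=1/5, R=0)
  d_1[P] = 4/5*3/8 + 1/5*1/4 + 0*5/8 = 7/20
  d_1[Q] = 4/5*1/8 + 1/5*1/8 + 0*1/8 = 1/8
  d_1[R] = 4/5*1/2 + 1/5*5/8 + 0*1/4 = 21/40
d_1 = (P=7/20, Q=1/8, R=21/40)
  d_2[P] = 7/20*3/8 + 1/8*1/4 + 21/40*5/8 = 157/320
  d_2[Q] = 7/20*1/8 + 1/8*1/8 + 21/40*1/8 = 1/8
  d_2[R] = 7/20*1/2 + 1/8*5/8 + 21/40*1/4 = 123/320
d_2 = (P=157/320, Q=1/8, R=123/320)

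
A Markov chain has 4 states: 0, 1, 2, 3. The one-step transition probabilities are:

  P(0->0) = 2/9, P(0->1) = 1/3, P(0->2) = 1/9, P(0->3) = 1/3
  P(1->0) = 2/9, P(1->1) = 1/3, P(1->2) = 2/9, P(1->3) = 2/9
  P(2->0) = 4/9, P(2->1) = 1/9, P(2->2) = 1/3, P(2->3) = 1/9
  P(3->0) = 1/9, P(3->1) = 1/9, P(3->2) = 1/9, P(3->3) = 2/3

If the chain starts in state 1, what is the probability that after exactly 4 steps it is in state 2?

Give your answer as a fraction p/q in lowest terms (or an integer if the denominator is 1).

Computing P^4 by repeated multiplication:
P^1 =
  0: [2/9, 1/3, 1/9, 1/3]
  1: [2/9, 1/3, 2/9, 2/9]
  2: [4/9, 1/9, 1/3, 1/9]
  3: [1/9, 1/9, 1/9, 2/3]
P^2 =
  0: [17/81, 19/81, 14/81, 31/81]
  1: [20/81, 19/81, 16/81, 26/81]
  2: [23/81, 19/81, 16/81, 23/81]
  3: [14/81, 13/81, 4/27, 14/27]
P^3 =
  0: [53/243, 17/81, 128/729, 289/729]
  1: [56/243, 53/243, 44/243, 10/27]
  2: [19/81, 55/243, 44/243, 29/81]
  3: [16/81, 5/27, 118/729, 332/729]
P^4 =
  0: [475/2187, 451/2187, 1138/6561, 2645/6561]
  1: [484/2187, 461/2187, 128/729, 286/729]
  2: [487/2187, 467/2187, 386/2187, 847/2187]
  3: [454/2187, 143/729, 1100/6561, 2812/6561]

(P^4)[1 -> 2] = 128/729

Answer: 128/729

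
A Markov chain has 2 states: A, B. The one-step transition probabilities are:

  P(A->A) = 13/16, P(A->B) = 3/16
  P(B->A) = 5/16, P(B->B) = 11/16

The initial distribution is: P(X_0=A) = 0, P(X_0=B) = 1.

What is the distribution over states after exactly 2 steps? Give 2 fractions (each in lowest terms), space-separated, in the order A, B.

Propagating the distribution step by step (d_{t+1} = d_t * P):
d_0 = (A=0, B=1)
  d_1[A] = 0*13/16 + 1*5/16 = 5/16
  d_1[B] = 0*3/16 + 1*11/16 = 11/16
d_1 = (A=5/16, B=11/16)
  d_2[A] = 5/16*13/16 + 11/16*5/16 = 15/32
  d_2[B] = 5/16*3/16 + 11/16*11/16 = 17/32
d_2 = (A=15/32, B=17/32)

Answer: 15/32 17/32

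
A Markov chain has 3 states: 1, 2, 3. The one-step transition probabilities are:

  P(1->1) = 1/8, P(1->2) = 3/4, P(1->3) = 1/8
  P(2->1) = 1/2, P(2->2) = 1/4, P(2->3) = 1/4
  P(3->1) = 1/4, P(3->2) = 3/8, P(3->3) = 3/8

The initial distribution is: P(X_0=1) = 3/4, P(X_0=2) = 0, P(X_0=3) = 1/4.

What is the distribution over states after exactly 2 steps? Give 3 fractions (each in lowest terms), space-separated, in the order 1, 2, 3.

Answer: 101/256 45/128 65/256

Derivation:
Propagating the distribution step by step (d_{t+1} = d_t * P):
d_0 = (1=3/4, 2=0, 3=1/4)
  d_1[1] = 3/4*1/8 + 0*1/2 + 1/4*1/4 = 5/32
  d_1[2] = 3/4*3/4 + 0*1/4 + 1/4*3/8 = 21/32
  d_1[3] = 3/4*1/8 + 0*1/4 + 1/4*3/8 = 3/16
d_1 = (1=5/32, 2=21/32, 3=3/16)
  d_2[1] = 5/32*1/8 + 21/32*1/2 + 3/16*1/4 = 101/256
  d_2[2] = 5/32*3/4 + 21/32*1/4 + 3/16*3/8 = 45/128
  d_2[3] = 5/32*1/8 + 21/32*1/4 + 3/16*3/8 = 65/256
d_2 = (1=101/256, 2=45/128, 3=65/256)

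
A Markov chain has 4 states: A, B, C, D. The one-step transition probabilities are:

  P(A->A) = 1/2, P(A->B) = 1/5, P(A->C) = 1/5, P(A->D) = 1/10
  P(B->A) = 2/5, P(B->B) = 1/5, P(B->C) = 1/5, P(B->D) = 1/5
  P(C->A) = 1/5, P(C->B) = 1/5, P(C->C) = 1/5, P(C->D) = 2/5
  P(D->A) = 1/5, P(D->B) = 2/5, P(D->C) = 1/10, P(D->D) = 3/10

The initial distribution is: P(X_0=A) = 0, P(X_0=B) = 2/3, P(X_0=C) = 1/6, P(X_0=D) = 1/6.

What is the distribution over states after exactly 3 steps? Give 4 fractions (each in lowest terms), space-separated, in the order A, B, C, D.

Answer: 177/500 737/3000 1063/6000 1339/6000

Derivation:
Propagating the distribution step by step (d_{t+1} = d_t * P):
d_0 = (A=0, B=2/3, C=1/6, D=1/6)
  d_1[A] = 0*1/2 + 2/3*2/5 + 1/6*1/5 + 1/6*1/5 = 1/3
  d_1[B] = 0*1/5 + 2/3*1/5 + 1/6*1/5 + 1/6*2/5 = 7/30
  d_1[C] = 0*1/5 + 2/3*1/5 + 1/6*1/5 + 1/6*1/10 = 11/60
  d_1[D] = 0*1/10 + 2/3*1/5 + 1/6*2/5 + 1/6*3/10 = 1/4
d_1 = (A=1/3, B=7/30, C=11/60, D=1/4)
  d_2[A] = 1/3*1/2 + 7/30*2/5 + 11/60*1/5 + 1/4*1/5 = 26/75
  d_2[B] = 1/3*1/5 + 7/30*1/5 + 11/60*1/5 + 1/4*2/5 = 1/4
  d_2[C] = 1/3*1/5 + 7/30*1/5 + 11/60*1/5 + 1/4*1/10 = 7/40
  d_2[D] = 1/3*1/10 + 7/30*1/5 + 11/60*2/5 + 1/4*3/10 = 137/600
d_2 = (A=26/75, B=1/4, C=7/40, D=137/600)
  d_3[A] = 26/75*1/2 + 1/4*2/5 + 7/40*1/5 + 137/600*1/5 = 177/500
  d_3[B] = 26/75*1/5 + 1/4*1/5 + 7/40*1/5 + 137/600*2/5 = 737/3000
  d_3[C] = 26/75*1/5 + 1/4*1/5 + 7/40*1/5 + 137/600*1/10 = 1063/6000
  d_3[D] = 26/75*1/10 + 1/4*1/5 + 7/40*2/5 + 137/600*3/10 = 1339/6000
d_3 = (A=177/500, B=737/3000, C=1063/6000, D=1339/6000)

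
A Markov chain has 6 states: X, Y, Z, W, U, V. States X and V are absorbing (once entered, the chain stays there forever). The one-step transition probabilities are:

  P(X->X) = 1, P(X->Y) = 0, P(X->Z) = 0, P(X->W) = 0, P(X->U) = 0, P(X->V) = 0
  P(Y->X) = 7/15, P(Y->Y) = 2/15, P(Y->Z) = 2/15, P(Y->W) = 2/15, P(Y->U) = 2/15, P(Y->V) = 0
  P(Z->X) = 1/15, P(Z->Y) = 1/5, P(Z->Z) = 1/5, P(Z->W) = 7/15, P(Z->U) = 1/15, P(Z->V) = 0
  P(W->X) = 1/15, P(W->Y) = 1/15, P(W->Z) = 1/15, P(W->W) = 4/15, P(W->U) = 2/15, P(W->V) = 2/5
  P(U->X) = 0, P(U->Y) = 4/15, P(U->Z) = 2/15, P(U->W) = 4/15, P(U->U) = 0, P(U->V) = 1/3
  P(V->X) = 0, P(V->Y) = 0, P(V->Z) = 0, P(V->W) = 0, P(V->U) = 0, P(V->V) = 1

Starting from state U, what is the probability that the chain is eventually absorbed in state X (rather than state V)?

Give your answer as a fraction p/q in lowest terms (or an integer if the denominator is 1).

Let a_i = P(absorbed in X | start in state i).
Boundary conditions: a_X = 1, a_V = 0.
For each transient state i, a_i = sum_j P(i->j) * a_j:
  a_Y = 7/15*a_X + 2/15*a_Y + 2/15*a_Z + 2/15*a_W + 2/15*a_U + 0*a_V
  a_Z = 1/15*a_X + 1/5*a_Y + 1/5*a_Z + 7/15*a_W + 1/15*a_U + 0*a_V
  a_W = 1/15*a_X + 1/15*a_Y + 1/15*a_Z + 4/15*a_W + 2/15*a_U + 2/5*a_V
  a_U = 0*a_X + 4/15*a_Y + 2/15*a_Z + 4/15*a_W + 0*a_U + 1/3*a_V

Substituting a_X = 1 and a_V = 0, rearrange to (I - Q) a = r where r[i] = P(i -> X):
  [13/15, -2/15, -2/15, -2/15] . (a_Y, a_Z, a_W, a_U) = 7/15
  [-1/5, 4/5, -7/15, -1/15] . (a_Y, a_Z, a_W, a_U) = 1/15
  [-1/15, -1/15, 11/15, -2/15] . (a_Y, a_Z, a_W, a_U) = 1/15
  [-4/15, -2/15, -4/15, 1] . (a_Y, a_Z, a_W, a_U) = 0

Solving yields:
  a_Y = 13177/19115
  a_Z = 8142/19115
  a_W = 4742/19115
  a_U = 5864/19115

Starting state is U, so the absorption probability is a_U = 5864/19115.

Answer: 5864/19115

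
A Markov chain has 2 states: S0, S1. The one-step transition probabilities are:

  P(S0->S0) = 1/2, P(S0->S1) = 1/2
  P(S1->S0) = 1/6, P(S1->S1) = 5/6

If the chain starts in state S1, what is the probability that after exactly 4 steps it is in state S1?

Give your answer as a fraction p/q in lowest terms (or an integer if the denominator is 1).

Computing P^4 by repeated multiplication:
P^1 =
  S0: [1/2, 1/2]
  S1: [1/6, 5/6]
P^2 =
  S0: [1/3, 2/3]
  S1: [2/9, 7/9]
P^3 =
  S0: [5/18, 13/18]
  S1: [13/54, 41/54]
P^4 =
  S0: [7/27, 20/27]
  S1: [20/81, 61/81]

(P^4)[S1 -> S1] = 61/81

Answer: 61/81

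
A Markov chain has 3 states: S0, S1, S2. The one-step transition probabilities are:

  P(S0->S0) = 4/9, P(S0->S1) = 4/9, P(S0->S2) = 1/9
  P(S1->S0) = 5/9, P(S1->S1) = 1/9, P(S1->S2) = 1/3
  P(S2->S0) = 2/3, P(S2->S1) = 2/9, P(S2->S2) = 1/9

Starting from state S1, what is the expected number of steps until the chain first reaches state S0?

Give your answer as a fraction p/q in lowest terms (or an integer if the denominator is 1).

Answer: 99/58

Derivation:
Let h_i = expected steps to first reach S0 from state i.
Boundary: h_S0 = 0.
First-step equations for the other states:
  h_S1 = 1 + 5/9*h_S0 + 1/9*h_S1 + 1/3*h_S2
  h_S2 = 1 + 2/3*h_S0 + 2/9*h_S1 + 1/9*h_S2

Substituting h_S0 = 0 and rearranging gives the linear system (I - Q) h = 1:
  [8/9, -1/3] . (h_S1, h_S2) = 1
  [-2/9, 8/9] . (h_S1, h_S2) = 1

Solving yields:
  h_S1 = 99/58
  h_S2 = 45/29

Starting state is S1, so the expected hitting time is h_S1 = 99/58.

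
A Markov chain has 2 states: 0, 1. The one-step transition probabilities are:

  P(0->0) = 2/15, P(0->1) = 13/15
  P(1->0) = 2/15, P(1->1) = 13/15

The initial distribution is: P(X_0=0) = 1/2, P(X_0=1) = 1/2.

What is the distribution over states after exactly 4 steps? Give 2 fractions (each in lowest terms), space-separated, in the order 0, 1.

Answer: 2/15 13/15

Derivation:
Propagating the distribution step by step (d_{t+1} = d_t * P):
d_0 = (0=1/2, 1=1/2)
  d_1[0] = 1/2*2/15 + 1/2*2/15 = 2/15
  d_1[1] = 1/2*13/15 + 1/2*13/15 = 13/15
d_1 = (0=2/15, 1=13/15)
  d_2[0] = 2/15*2/15 + 13/15*2/15 = 2/15
  d_2[1] = 2/15*13/15 + 13/15*13/15 = 13/15
d_2 = (0=2/15, 1=13/15)
  d_3[0] = 2/15*2/15 + 13/15*2/15 = 2/15
  d_3[1] = 2/15*13/15 + 13/15*13/15 = 13/15
d_3 = (0=2/15, 1=13/15)
  d_4[0] = 2/15*2/15 + 13/15*2/15 = 2/15
  d_4[1] = 2/15*13/15 + 13/15*13/15 = 13/15
d_4 = (0=2/15, 1=13/15)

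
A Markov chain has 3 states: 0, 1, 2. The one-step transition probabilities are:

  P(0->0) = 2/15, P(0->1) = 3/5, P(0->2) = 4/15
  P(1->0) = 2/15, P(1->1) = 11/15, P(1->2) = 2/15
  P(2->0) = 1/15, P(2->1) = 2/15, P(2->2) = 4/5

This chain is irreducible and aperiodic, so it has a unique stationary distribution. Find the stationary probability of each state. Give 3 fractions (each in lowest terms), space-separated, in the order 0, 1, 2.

The stationary distribution satisfies pi = pi * P, i.e.:
  pi_0 = 2/15*pi_0 + 2/15*pi_1 + 1/15*pi_2
  pi_1 = 3/5*pi_0 + 11/15*pi_1 + 2/15*pi_2
  pi_2 = 4/15*pi_0 + 2/15*pi_1 + 4/5*pi_2
with normalization: pi_0 + pi_1 + pi_2 = 1.

Using the first 2 balance equations plus normalization, the linear system A*pi = b is:
  [-13/15, 2/15, 1/15] . pi = 0
  [3/5, -4/15, 2/15] . pi = 0
  [1, 1, 1] . pi = 1

Solving yields:
  pi_0 = 8/77
  pi_1 = 5/11
  pi_2 = 34/77

Verification (pi * P):
  8/77*2/15 + 5/11*2/15 + 34/77*1/15 = 8/77 = pi_0  (ok)
  8/77*3/5 + 5/11*11/15 + 34/77*2/15 = 5/11 = pi_1  (ok)
  8/77*4/15 + 5/11*2/15 + 34/77*4/5 = 34/77 = pi_2  (ok)

Answer: 8/77 5/11 34/77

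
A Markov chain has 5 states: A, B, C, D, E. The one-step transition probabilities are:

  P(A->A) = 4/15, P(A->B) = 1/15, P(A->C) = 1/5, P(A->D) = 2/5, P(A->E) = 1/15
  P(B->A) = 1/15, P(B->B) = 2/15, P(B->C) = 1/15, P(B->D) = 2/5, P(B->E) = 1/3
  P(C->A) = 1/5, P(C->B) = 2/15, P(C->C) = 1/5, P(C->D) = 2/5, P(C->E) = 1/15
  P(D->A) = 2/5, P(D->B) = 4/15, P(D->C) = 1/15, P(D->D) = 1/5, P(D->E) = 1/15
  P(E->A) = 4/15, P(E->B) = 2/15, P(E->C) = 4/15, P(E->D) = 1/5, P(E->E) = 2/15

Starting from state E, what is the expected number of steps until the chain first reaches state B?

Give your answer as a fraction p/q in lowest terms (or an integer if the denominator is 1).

Answer: 85/13

Derivation:
Let h_i = expected steps to first reach B from state i.
Boundary: h_B = 0.
First-step equations for the other states:
  h_A = 1 + 4/15*h_A + 1/15*h_B + 1/5*h_C + 2/5*h_D + 1/15*h_E
  h_C = 1 + 1/5*h_A + 2/15*h_B + 1/5*h_C + 2/5*h_D + 1/15*h_E
  h_D = 1 + 2/5*h_A + 4/15*h_B + 1/15*h_C + 1/5*h_D + 1/15*h_E
  h_E = 1 + 4/15*h_A + 2/15*h_B + 4/15*h_C + 1/5*h_D + 2/15*h_E

Substituting h_B = 0 and rearranging gives the linear system (I - Q) h = 1:
  [11/15, -1/5, -2/5, -1/15] . (h_A, h_C, h_D, h_E) = 1
  [-1/5, 4/5, -2/5, -1/15] . (h_A, h_C, h_D, h_E) = 1
  [-2/5, -1/15, 4/5, -1/15] . (h_A, h_C, h_D, h_E) = 1
  [-4/15, -4/15, -1/5, 13/15] . (h_A, h_C, h_D, h_E) = 1

Solving yields:
  h_A = 6300/923
  h_C = 5880/923
  h_D = 15890/2769
  h_E = 85/13

Starting state is E, so the expected hitting time is h_E = 85/13.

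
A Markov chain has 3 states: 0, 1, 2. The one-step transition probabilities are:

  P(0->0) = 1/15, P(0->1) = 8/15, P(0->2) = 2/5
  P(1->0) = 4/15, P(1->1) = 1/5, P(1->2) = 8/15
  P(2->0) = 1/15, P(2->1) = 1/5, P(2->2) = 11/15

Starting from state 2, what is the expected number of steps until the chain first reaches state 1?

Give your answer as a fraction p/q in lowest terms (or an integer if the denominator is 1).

Answer: 9/2

Derivation:
Let h_i = expected steps to first reach 1 from state i.
Boundary: h_1 = 0.
First-step equations for the other states:
  h_0 = 1 + 1/15*h_0 + 8/15*h_1 + 2/5*h_2
  h_2 = 1 + 1/15*h_0 + 1/5*h_1 + 11/15*h_2

Substituting h_1 = 0 and rearranging gives the linear system (I - Q) h = 1:
  [14/15, -2/5] . (h_0, h_2) = 1
  [-1/15, 4/15] . (h_0, h_2) = 1

Solving yields:
  h_0 = 3
  h_2 = 9/2

Starting state is 2, so the expected hitting time is h_2 = 9/2.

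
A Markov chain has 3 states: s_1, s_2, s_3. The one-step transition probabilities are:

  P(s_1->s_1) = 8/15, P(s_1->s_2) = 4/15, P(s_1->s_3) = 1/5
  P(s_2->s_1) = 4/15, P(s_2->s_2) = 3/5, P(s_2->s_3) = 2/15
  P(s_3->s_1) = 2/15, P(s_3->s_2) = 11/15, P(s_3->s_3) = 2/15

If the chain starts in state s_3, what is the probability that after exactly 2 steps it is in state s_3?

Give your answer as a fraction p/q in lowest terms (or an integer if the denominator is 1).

Computing P^2 by repeated multiplication:
P^1 =
  s_1: [8/15, 4/15, 1/5]
  s_2: [4/15, 3/5, 2/15]
  s_3: [2/15, 11/15, 2/15]
P^2 =
  s_1: [86/225, 101/225, 38/225]
  s_2: [8/25, 119/225, 34/225]
  s_3: [64/225, 43/75, 32/225]

(P^2)[s_3 -> s_3] = 32/225

Answer: 32/225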